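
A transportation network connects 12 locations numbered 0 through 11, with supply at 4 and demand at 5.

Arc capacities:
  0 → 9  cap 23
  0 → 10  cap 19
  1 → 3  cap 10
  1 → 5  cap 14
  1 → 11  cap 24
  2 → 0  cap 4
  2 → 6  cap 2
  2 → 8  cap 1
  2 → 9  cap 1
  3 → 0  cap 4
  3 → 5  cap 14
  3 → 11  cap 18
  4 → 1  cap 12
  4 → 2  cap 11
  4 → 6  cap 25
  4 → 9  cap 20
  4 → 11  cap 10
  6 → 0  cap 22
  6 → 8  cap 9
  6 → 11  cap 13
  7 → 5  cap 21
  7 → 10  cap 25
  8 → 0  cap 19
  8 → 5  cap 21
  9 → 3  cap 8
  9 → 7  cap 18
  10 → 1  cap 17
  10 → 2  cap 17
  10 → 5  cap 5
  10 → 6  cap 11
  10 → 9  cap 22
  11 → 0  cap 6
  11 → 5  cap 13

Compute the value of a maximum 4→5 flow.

Maximum flow value: 74

augment #1: 4→1→5 bottleneck 12, total now 12
augment #2: 4→11→5 bottleneck 10, total now 22
augment #3: 4→2→8→5 bottleneck 1, total now 23
augment #4: 4→6→8→5 bottleneck 9, total now 32
augment #5: 4→6→11→5 bottleneck 3, total now 35
augment #6: 4→9→3→5 bottleneck 8, total now 43
augment #7: 4→9→7→5 bottleneck 12, total now 55
augment #8: 4→2→0→10→5 bottleneck 4, total now 59
augment #9: 4→2→9→7→5 bottleneck 1, total now 60
augment #10: 4→6→0→10→5 bottleneck 1, total now 61
augment #11: 4→6→0→9→7→5 bottleneck 5, total now 66
augment #12: 4→6→0→10→1→5 bottleneck 2, total now 68
augment #13: 4→6→0→10→1→3→5 bottleneck 5, total now 73
augment #14: 4→2→6→0→10→1→3→5 bottleneck 1, total now 74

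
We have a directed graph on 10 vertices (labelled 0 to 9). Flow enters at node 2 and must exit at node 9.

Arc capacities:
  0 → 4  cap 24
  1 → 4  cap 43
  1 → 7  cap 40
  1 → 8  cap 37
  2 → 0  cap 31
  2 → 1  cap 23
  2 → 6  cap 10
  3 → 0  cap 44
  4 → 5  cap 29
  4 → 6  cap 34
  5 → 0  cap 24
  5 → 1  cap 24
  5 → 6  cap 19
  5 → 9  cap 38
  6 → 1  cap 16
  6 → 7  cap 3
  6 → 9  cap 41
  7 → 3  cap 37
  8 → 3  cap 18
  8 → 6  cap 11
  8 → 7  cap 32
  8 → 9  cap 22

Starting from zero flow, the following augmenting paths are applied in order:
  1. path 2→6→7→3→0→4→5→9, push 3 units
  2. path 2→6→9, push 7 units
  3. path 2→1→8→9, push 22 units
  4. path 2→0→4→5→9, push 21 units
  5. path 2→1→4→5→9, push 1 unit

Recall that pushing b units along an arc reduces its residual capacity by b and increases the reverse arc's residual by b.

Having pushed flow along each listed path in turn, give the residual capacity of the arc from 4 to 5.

after path 1 (2→6→7→3→0→4→5→9, push 3): res(4,5)=26
after path 2 (2→6→9, push 7): res(4,5)=26
after path 3 (2→1→8→9, push 22): res(4,5)=26
after path 4 (2→0→4→5→9, push 21): res(4,5)=5
after path 5 (2→1→4→5→9, push 1): res(4,5)=4

Residual capacity of (4,5): 4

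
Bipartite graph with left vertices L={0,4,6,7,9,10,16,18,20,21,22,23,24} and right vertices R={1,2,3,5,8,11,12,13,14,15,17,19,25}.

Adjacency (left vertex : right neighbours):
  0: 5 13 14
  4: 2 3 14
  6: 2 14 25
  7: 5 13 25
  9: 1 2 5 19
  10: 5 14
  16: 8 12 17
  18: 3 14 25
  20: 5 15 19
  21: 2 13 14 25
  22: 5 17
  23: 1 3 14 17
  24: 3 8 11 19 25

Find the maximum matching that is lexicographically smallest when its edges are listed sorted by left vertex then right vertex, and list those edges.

|M| = 12 (so the lex-smallest maximum matching has 12 edges)
process left vertices in ascending order; for each, take the smallest-labelled available neighbour that still permits 12 edges overall, or leave it unmatched if none does
lex-smallest matching: {0-5, 4-2, 6-14, 7-13, 9-19, 16-8, 18-3, 20-15, 21-25, 22-17, 23-1, 24-11}

Lex-smallest maximum matching: {(0,5), (4,2), (6,14), (7,13), (9,19), (16,8), (18,3), (20,15), (21,25), (22,17), (23,1), (24,11)}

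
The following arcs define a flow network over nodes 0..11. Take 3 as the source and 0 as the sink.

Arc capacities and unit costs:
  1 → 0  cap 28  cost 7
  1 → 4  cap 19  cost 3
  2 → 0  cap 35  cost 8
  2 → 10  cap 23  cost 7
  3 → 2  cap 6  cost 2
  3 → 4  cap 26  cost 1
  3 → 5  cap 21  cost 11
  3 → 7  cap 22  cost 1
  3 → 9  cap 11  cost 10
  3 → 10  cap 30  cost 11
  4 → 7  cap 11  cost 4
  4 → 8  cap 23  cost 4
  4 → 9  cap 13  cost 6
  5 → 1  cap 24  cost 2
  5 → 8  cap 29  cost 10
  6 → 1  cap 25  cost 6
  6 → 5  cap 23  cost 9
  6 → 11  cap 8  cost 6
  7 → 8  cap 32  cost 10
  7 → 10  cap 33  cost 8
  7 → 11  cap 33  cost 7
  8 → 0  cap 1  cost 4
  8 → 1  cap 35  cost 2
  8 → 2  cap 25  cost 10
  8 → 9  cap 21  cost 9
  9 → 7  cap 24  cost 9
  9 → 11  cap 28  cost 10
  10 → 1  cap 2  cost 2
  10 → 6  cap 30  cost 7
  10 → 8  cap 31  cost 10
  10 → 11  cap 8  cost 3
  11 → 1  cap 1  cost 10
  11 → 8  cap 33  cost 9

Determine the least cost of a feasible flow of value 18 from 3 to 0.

shortest-cost path #1: 3→4→8→0 push 1 @ unit cost 9 (adds 9)
shortest-cost path #2: 3→2→0 push 6 @ unit cost 10 (adds 60)
shortest-cost path #3: 3→4→8→1→0 push 11 @ unit cost 14 (adds 154)
total cost = 223

Minimum cost for 18 units: 223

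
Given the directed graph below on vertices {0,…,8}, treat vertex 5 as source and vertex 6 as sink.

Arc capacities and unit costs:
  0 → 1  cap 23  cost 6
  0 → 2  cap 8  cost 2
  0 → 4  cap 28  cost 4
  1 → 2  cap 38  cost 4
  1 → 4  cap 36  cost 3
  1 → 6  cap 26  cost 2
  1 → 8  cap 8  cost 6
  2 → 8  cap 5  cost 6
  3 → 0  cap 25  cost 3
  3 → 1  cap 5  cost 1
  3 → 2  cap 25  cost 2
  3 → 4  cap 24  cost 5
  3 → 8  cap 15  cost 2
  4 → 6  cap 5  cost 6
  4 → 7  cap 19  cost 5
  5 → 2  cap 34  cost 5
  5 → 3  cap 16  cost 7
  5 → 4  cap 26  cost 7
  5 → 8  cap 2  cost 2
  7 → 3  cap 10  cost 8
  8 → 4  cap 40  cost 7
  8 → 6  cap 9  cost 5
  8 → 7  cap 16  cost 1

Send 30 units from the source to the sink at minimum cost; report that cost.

Minimum cost for 30 units: 461

shortest-cost path #1: 5→8→6 push 2 @ unit cost 7 (adds 14)
shortest-cost path #2: 5→3→1→6 push 5 @ unit cost 10 (adds 50)
shortest-cost path #3: 5→4→6 push 5 @ unit cost 13 (adds 65)
shortest-cost path #4: 5→3→8→6 push 7 @ unit cost 14 (adds 98)
shortest-cost path #5: 5→3→0→1→6 push 4 @ unit cost 18 (adds 72)
shortest-cost path #6: 5→2→8→3→0→1→6 push 5 @ unit cost 20 (adds 100)
shortest-cost path #7: 5→4→7→3→0→1→6 push 2 @ unit cost 31 (adds 62)
total cost = 461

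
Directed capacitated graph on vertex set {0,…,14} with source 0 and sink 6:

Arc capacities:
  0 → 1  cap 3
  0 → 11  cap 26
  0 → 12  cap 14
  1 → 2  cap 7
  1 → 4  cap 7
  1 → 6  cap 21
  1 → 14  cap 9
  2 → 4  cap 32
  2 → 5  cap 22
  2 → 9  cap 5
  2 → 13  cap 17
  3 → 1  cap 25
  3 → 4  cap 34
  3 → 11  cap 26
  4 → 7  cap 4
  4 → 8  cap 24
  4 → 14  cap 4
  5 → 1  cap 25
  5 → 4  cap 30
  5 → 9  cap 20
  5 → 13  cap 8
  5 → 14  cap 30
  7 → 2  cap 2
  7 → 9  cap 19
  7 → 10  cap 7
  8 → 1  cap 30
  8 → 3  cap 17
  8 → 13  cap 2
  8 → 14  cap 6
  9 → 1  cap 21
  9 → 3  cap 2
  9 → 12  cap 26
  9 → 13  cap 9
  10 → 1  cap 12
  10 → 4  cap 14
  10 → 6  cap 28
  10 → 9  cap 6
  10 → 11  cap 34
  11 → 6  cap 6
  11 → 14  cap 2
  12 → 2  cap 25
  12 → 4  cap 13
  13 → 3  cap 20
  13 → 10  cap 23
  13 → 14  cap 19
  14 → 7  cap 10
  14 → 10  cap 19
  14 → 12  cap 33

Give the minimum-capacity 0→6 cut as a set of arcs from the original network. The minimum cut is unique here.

Min-cut arcs: {(0,1), (0,12), (11,6), (11,14)} (total capacity 25)

augment #1: 0→1→6 push 3
augment #2: 0→11→6 push 6
augment #3: 0→11→14→10→6 push 2
augment #4: 0→12→2→5→1→6 push 14
max flow = 25; residual-reachable set from 0 gives S-side
cut edges (S→T): {(0,1), (0,12), (11,6), (11,14)} total cap 25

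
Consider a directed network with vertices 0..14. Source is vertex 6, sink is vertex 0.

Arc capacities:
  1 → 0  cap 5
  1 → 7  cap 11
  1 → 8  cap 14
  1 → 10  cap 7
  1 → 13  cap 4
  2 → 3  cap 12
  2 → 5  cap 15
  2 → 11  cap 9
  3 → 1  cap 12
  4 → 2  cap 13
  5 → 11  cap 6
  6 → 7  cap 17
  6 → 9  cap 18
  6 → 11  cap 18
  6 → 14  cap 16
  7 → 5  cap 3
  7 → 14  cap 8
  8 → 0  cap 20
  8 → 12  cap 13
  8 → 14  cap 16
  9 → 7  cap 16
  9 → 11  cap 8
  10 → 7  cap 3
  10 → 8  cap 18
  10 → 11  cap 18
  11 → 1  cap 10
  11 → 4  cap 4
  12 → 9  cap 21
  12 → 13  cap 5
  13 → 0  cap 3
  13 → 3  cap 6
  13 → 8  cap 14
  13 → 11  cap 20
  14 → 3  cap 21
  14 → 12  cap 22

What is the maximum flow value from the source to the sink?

Maximum flow value: 27

augment #1: 6→11→1→0 bottleneck 5, total now 5
augment #2: 6→11→1→8→0 bottleneck 5, total now 10
augment #3: 6→14→12→13→0 bottleneck 3, total now 13
augment #4: 6→14→3→1→8→0 bottleneck 9, total now 22
augment #5: 6→14→12→13→8→0 bottleneck 2, total now 24
augment #6: 6→14→3→1→10→8→0 bottleneck 2, total now 26
augment #7: 6→7→14→3→1→10→8→0 bottleneck 1, total now 27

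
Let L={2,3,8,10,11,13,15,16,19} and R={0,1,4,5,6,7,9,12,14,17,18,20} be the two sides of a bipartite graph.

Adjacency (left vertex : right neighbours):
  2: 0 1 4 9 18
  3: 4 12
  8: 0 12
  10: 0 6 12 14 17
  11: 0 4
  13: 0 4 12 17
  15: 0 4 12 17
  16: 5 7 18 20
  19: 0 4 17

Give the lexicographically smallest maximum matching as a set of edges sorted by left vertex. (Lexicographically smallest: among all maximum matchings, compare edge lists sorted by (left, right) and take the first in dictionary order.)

Lex-smallest maximum matching: {(2,1), (3,4), (8,0), (10,6), (13,12), (15,17), (16,5)}

|M| = 7 (so the lex-smallest maximum matching has 7 edges)
process left vertices in ascending order; for each, take the smallest-labelled available neighbour that still permits 7 edges overall, or leave it unmatched if none does
lex-smallest matching: {2-1, 3-4, 8-0, 10-6, 13-12, 15-17, 16-5}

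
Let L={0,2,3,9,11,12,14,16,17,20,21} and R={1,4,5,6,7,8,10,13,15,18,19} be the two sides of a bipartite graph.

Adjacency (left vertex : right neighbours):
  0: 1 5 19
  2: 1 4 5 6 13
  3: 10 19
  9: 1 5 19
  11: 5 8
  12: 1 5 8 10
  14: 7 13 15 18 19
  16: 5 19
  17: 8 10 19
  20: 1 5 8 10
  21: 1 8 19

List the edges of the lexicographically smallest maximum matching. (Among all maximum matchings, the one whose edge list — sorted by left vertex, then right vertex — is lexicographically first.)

|M| = 7 (so the lex-smallest maximum matching has 7 edges)
process left vertices in ascending order; for each, take the smallest-labelled available neighbour that still permits 7 edges overall, or leave it unmatched if none does
lex-smallest matching: {0-1, 2-4, 3-10, 9-5, 11-8, 14-7, 16-19}

Lex-smallest maximum matching: {(0,1), (2,4), (3,10), (9,5), (11,8), (14,7), (16,19)}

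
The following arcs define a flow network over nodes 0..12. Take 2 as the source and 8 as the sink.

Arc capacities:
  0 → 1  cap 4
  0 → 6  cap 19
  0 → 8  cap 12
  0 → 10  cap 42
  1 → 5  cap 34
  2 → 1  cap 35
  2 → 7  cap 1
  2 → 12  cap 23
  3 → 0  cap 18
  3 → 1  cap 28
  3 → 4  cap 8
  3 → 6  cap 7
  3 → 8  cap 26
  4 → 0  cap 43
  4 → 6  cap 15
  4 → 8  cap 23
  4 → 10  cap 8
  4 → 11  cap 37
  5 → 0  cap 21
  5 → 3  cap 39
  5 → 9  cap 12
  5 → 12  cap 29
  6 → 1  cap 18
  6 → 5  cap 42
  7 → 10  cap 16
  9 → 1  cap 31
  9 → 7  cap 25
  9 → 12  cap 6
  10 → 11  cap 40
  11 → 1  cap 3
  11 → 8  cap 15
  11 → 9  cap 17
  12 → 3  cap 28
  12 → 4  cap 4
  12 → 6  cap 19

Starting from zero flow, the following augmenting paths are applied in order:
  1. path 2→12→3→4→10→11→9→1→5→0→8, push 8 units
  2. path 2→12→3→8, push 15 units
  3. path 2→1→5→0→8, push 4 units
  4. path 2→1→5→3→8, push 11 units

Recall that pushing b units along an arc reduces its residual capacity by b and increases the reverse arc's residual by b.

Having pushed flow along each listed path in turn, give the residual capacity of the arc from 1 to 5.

Residual capacity of (1,5): 11

after path 1 (2→12→3→4→10→11→9→1→5→0→8, push 8): res(1,5)=26
after path 2 (2→12→3→8, push 15): res(1,5)=26
after path 3 (2→1→5→0→8, push 4): res(1,5)=22
after path 4 (2→1→5→3→8, push 11): res(1,5)=11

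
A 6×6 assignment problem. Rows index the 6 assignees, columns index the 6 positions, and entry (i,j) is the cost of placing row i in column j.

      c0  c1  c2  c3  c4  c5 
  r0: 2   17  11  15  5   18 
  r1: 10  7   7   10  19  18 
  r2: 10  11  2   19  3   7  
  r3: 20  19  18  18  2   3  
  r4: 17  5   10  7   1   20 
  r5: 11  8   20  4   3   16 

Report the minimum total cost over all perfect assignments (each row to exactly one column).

optimal assignment: row0→col0 (cost 2), row1→col1 (cost 7), row2→col2 (cost 2), row3→col5 (cost 3), row4→col4 (cost 1), row5→col3 (cost 4)
total = 2 + 7 + 2 + 3 + 1 + 4 = 19

Minimum assignment cost: 19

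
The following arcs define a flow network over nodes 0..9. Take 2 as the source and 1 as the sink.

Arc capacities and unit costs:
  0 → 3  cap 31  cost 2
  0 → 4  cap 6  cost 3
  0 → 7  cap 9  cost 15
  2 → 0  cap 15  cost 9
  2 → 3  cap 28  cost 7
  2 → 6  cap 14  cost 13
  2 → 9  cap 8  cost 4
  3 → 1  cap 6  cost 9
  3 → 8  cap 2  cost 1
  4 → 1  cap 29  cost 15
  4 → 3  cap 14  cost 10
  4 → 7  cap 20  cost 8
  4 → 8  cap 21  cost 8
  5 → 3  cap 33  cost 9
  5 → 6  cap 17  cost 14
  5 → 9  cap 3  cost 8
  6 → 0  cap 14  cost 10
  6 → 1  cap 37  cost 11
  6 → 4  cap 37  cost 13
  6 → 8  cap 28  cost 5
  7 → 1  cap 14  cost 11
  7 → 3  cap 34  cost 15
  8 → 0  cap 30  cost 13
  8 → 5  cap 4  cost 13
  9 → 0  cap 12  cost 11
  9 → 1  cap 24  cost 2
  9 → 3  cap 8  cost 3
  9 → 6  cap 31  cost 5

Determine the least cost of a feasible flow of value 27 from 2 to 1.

shortest-cost path #1: 2→9→1 push 8 @ unit cost 6 (adds 48)
shortest-cost path #2: 2→3→1 push 6 @ unit cost 16 (adds 96)
shortest-cost path #3: 2→6→1 push 13 @ unit cost 24 (adds 312)
total cost = 456

Minimum cost for 27 units: 456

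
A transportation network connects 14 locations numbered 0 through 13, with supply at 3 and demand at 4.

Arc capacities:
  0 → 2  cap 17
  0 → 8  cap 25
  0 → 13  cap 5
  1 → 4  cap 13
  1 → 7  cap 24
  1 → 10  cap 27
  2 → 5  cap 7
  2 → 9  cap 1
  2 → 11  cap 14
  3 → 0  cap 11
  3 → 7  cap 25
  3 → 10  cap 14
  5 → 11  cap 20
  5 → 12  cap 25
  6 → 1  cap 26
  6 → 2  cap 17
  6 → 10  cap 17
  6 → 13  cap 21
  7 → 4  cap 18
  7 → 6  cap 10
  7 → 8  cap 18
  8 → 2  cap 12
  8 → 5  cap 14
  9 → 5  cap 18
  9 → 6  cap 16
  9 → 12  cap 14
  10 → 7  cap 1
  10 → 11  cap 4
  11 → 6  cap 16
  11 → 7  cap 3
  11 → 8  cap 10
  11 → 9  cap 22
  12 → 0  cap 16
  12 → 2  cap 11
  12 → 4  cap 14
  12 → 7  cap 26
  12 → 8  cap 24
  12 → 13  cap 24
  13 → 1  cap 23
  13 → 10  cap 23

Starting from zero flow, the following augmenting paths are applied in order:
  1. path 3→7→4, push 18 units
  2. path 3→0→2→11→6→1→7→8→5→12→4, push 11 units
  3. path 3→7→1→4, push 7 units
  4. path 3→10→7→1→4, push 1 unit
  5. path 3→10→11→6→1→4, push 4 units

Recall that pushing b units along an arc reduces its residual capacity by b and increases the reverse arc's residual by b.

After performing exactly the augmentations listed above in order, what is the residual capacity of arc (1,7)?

after path 1 (3→7→4, push 18): res(1,7)=24
after path 2 (3→0→2→11→6→1→7→8→5→12→4, push 11): res(1,7)=13
after path 3 (3→7→1→4, push 7): res(1,7)=20
after path 4 (3→10→7→1→4, push 1): res(1,7)=21
after path 5 (3→10→11→6→1→4, push 4): res(1,7)=21

Residual capacity of (1,7): 21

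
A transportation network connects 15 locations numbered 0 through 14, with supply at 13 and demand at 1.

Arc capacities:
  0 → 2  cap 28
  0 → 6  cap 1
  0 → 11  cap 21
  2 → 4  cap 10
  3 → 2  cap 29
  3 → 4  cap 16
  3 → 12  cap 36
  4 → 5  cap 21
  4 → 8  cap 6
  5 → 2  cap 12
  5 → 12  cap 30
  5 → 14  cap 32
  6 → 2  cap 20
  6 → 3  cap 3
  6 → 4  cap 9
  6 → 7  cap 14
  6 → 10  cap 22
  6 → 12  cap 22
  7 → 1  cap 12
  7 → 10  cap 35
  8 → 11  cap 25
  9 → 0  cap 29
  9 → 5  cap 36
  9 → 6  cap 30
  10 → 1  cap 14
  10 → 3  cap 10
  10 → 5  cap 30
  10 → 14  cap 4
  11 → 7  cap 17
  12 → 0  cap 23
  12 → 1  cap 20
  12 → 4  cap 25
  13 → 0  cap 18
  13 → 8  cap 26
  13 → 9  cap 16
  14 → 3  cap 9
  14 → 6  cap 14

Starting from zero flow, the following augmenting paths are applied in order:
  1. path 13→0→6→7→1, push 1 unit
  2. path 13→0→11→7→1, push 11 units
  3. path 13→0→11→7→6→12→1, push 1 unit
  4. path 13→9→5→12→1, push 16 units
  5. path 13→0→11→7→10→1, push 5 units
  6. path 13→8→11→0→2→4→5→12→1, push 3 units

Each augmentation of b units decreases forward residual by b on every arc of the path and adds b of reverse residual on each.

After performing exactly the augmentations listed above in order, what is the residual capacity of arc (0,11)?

Residual capacity of (0,11): 7

after path 1 (13→0→6→7→1, push 1): res(0,11)=21
after path 2 (13→0→11→7→1, push 11): res(0,11)=10
after path 3 (13→0→11→7→6→12→1, push 1): res(0,11)=9
after path 4 (13→9→5→12→1, push 16): res(0,11)=9
after path 5 (13→0→11→7→10→1, push 5): res(0,11)=4
after path 6 (13→8→11→0→2→4→5→12→1, push 3): res(0,11)=7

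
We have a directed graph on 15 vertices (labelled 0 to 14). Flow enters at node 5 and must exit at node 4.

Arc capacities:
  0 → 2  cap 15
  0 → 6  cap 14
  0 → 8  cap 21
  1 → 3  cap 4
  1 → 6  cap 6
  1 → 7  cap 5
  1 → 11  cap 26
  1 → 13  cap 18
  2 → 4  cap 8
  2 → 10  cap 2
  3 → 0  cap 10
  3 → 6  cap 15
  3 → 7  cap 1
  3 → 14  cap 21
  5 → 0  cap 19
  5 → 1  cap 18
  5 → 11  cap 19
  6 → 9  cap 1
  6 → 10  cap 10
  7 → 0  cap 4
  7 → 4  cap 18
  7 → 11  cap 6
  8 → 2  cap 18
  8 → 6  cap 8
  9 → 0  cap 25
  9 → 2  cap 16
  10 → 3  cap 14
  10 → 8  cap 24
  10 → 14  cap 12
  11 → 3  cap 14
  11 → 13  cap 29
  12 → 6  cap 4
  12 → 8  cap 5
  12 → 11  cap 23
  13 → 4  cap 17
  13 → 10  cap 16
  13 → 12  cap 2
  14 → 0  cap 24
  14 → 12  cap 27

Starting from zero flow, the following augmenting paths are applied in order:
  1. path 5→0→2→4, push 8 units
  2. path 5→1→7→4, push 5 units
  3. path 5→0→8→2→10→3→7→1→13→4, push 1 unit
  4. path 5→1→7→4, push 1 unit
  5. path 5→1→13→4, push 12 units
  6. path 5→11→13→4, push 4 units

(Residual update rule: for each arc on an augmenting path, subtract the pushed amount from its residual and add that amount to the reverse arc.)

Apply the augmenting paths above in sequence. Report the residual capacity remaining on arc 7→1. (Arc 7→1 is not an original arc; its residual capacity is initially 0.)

after path 1 (5→0→2→4, push 8): res(7,1)=0
after path 2 (5→1→7→4, push 5): res(7,1)=5
after path 3 (5→0→8→2→10→3→7→1→13→4, push 1): res(7,1)=4
after path 4 (5→1→7→4, push 1): res(7,1)=5
after path 5 (5→1→13→4, push 12): res(7,1)=5
after path 6 (5→11→13→4, push 4): res(7,1)=5

Residual capacity of (7,1): 5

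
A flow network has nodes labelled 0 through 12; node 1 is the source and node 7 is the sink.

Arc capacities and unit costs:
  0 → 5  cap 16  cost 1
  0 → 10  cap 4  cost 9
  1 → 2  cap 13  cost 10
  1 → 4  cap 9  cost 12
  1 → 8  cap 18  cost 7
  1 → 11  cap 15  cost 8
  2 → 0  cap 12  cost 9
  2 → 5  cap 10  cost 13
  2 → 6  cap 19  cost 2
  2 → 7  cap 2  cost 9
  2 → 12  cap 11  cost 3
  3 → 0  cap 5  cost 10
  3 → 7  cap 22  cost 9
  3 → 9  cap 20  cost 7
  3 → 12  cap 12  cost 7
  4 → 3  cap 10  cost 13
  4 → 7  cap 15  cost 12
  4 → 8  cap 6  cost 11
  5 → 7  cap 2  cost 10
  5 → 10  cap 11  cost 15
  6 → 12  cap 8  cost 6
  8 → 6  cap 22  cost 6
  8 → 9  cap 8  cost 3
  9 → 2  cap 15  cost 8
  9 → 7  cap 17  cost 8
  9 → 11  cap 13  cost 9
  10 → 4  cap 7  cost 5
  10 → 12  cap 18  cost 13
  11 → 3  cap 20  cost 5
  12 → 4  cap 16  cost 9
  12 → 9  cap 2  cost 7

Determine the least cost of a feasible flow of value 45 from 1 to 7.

shortest-cost path #1: 1→8→9→7 push 8 @ unit cost 18 (adds 144)
shortest-cost path #2: 1→2→7 push 2 @ unit cost 19 (adds 38)
shortest-cost path #3: 1→11→3→7 push 15 @ unit cost 22 (adds 330)
shortest-cost path #4: 1→4→7 push 9 @ unit cost 24 (adds 216)
shortest-cost path #5: 1→2→12→9→7 push 2 @ unit cost 28 (adds 56)
shortest-cost path #6: 1→2→0→5→7 push 2 @ unit cost 30 (adds 60)
shortest-cost path #7: 1→2→12→4→7 push 6 @ unit cost 34 (adds 204)
shortest-cost path #8: 1→2→12→4→3→7 push 1 @ unit cost 44 (adds 44)
total cost = 1092

Minimum cost for 45 units: 1092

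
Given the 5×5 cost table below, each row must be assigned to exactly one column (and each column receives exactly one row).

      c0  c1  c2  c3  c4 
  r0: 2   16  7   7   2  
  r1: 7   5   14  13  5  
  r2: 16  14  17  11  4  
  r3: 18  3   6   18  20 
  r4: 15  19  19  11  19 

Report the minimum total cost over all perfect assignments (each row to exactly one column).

Minimum assignment cost: 28

optimal assignment: row0→col0 (cost 2), row1→col1 (cost 5), row2→col4 (cost 4), row3→col2 (cost 6), row4→col3 (cost 11)
total = 2 + 5 + 4 + 6 + 11 = 28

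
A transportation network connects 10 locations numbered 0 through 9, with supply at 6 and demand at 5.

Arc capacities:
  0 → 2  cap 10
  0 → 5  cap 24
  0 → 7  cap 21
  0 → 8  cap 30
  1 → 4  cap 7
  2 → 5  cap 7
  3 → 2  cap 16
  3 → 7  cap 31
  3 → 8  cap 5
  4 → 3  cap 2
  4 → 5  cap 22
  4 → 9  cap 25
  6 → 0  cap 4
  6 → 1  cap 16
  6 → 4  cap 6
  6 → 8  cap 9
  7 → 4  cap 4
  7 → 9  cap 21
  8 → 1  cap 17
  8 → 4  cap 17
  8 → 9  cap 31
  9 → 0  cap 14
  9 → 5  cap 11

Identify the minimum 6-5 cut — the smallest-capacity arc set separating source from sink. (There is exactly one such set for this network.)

augment #1: 6→0→5 push 4
augment #2: 6→4→5 push 6
augment #3: 6→1→4→5 push 7
augment #4: 6→8→4→5 push 9
max flow = 26; residual-reachable set from 6 gives S-side
cut edges (S→T): {(1,4), (6,0), (6,4), (6,8)} total cap 26

Min-cut arcs: {(1,4), (6,0), (6,4), (6,8)} (total capacity 26)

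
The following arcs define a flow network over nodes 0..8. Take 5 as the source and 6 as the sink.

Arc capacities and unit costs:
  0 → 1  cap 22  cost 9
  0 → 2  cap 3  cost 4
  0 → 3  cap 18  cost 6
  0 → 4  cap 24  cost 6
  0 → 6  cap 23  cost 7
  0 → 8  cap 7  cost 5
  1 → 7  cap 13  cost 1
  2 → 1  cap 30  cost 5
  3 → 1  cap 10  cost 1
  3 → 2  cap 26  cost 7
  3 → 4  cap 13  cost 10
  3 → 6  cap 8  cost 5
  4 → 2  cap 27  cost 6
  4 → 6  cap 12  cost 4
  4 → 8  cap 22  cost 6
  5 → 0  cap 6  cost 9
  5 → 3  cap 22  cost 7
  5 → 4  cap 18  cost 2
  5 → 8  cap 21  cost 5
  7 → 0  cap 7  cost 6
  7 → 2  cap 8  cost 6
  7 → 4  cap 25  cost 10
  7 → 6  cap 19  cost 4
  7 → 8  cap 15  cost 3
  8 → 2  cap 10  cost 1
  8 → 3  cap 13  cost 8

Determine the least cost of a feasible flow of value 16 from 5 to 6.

shortest-cost path #1: 5→4→6 push 12 @ unit cost 6 (adds 72)
shortest-cost path #2: 5→3→6 push 4 @ unit cost 12 (adds 48)
total cost = 120

Minimum cost for 16 units: 120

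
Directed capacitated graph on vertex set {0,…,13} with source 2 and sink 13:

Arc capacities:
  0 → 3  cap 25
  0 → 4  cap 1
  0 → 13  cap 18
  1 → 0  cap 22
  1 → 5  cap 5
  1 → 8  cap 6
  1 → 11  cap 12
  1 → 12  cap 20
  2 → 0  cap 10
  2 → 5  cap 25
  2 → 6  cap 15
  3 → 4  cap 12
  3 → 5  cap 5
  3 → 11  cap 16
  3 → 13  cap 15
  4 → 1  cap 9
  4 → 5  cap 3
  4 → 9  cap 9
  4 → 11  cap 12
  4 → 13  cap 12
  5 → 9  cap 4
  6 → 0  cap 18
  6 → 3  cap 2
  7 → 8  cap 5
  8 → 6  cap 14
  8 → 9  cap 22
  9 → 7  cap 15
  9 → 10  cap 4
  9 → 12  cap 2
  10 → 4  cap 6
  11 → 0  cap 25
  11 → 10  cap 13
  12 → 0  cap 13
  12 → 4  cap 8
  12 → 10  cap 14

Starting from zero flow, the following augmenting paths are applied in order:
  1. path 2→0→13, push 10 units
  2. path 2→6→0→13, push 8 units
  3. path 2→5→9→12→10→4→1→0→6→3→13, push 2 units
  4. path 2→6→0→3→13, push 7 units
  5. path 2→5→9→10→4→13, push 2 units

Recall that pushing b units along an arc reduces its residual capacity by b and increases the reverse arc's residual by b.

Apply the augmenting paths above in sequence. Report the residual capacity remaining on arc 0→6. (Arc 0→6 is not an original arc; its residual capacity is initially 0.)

after path 1 (2→0→13, push 10): res(0,6)=0
after path 2 (2→6→0→13, push 8): res(0,6)=8
after path 3 (2→5→9→12→10→4→1→0→6→3→13, push 2): res(0,6)=6
after path 4 (2→6→0→3→13, push 7): res(0,6)=13
after path 5 (2→5→9→10→4→13, push 2): res(0,6)=13

Residual capacity of (0,6): 13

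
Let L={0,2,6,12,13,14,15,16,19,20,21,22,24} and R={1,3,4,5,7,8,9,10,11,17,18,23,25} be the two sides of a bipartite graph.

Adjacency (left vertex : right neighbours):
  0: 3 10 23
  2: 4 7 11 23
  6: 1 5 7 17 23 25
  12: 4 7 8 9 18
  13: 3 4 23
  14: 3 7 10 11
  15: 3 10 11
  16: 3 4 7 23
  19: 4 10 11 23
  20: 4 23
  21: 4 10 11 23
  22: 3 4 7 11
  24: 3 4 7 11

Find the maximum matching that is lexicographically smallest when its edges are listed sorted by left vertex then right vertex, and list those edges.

|M| = 8 (so the lex-smallest maximum matching has 8 edges)
process left vertices in ascending order; for each, take the smallest-labelled available neighbour that still permits 8 edges overall, or leave it unmatched if none does
lex-smallest matching: {0-3, 2-4, 6-1, 12-8, 13-23, 14-7, 15-10, 19-11}

Lex-smallest maximum matching: {(0,3), (2,4), (6,1), (12,8), (13,23), (14,7), (15,10), (19,11)}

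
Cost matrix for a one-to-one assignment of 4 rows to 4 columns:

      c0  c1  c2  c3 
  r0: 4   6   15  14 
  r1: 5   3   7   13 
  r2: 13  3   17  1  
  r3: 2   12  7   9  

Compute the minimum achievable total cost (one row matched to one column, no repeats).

optimal assignment: row0→col0 (cost 4), row1→col1 (cost 3), row2→col3 (cost 1), row3→col2 (cost 7)
total = 4 + 3 + 1 + 7 = 15

Minimum assignment cost: 15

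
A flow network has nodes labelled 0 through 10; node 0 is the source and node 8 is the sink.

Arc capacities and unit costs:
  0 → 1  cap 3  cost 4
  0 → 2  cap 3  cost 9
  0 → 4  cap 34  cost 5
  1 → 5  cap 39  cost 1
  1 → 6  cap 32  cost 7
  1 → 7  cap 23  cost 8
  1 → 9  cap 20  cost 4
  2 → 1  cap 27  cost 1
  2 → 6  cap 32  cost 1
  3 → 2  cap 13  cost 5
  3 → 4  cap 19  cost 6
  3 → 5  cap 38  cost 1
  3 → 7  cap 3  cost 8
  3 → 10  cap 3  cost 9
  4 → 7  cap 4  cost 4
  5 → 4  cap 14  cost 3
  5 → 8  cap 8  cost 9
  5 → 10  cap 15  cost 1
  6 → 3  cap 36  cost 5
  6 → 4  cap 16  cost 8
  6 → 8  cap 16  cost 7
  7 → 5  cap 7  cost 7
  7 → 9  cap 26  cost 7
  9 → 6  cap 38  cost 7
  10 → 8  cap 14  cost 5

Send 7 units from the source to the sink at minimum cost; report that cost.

shortest-cost path #1: 0→1→5→10→8 push 3 @ unit cost 11 (adds 33)
shortest-cost path #2: 0→2→6→8 push 3 @ unit cost 17 (adds 51)
shortest-cost path #3: 0→4→7→5→10→8 push 1 @ unit cost 22 (adds 22)
total cost = 106

Minimum cost for 7 units: 106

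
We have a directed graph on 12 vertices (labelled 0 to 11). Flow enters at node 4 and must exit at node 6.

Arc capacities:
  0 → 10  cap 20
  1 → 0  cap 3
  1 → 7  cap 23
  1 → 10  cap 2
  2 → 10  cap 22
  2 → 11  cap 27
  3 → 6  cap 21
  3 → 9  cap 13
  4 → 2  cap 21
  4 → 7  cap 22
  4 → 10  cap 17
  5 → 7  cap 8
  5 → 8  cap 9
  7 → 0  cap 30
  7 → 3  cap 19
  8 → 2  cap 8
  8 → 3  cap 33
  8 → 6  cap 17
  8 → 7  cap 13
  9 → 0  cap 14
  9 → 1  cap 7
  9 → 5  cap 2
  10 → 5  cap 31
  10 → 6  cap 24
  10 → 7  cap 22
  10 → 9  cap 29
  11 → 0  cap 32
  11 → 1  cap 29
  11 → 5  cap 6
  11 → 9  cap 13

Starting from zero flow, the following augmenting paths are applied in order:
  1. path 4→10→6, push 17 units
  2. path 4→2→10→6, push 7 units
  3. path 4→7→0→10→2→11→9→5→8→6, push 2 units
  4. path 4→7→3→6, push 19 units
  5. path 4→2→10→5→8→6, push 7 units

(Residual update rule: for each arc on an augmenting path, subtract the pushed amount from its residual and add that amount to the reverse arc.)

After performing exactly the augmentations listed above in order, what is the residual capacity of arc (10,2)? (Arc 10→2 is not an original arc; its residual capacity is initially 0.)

Residual capacity of (10,2): 12

after path 1 (4→10→6, push 17): res(10,2)=0
after path 2 (4→2→10→6, push 7): res(10,2)=7
after path 3 (4→7→0→10→2→11→9→5→8→6, push 2): res(10,2)=5
after path 4 (4→7→3→6, push 19): res(10,2)=5
after path 5 (4→2→10→5→8→6, push 7): res(10,2)=12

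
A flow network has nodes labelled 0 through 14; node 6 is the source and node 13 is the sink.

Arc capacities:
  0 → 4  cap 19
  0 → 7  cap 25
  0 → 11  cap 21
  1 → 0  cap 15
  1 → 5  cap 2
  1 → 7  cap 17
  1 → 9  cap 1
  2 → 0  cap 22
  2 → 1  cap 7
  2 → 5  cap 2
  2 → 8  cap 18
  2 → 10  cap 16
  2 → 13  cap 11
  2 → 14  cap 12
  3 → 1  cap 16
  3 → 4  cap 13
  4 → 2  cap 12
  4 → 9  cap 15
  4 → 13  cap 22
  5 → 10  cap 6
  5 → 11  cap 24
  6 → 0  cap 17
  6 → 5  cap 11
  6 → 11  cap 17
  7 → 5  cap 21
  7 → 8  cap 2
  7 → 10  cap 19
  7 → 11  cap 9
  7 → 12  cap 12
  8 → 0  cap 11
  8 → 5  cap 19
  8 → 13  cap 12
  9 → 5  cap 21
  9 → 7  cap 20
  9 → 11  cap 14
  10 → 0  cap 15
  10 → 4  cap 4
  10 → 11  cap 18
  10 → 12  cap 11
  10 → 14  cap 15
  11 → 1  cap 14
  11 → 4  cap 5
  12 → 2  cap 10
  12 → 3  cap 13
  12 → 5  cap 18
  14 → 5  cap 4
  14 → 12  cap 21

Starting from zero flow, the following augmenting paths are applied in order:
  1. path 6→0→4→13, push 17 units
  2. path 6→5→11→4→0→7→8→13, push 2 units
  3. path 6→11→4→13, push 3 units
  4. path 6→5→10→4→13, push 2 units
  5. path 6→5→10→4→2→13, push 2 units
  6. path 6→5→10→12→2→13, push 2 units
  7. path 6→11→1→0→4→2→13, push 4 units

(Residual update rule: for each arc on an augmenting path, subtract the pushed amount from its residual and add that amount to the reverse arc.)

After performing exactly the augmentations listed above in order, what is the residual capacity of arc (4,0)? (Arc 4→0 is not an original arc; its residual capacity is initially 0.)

Residual capacity of (4,0): 19

after path 1 (6→0→4→13, push 17): res(4,0)=17
after path 2 (6→5→11→4→0→7→8→13, push 2): res(4,0)=15
after path 3 (6→11→4→13, push 3): res(4,0)=15
after path 4 (6→5→10→4→13, push 2): res(4,0)=15
after path 5 (6→5→10→4→2→13, push 2): res(4,0)=15
after path 6 (6→5→10→12→2→13, push 2): res(4,0)=15
after path 7 (6→11→1→0→4→2→13, push 4): res(4,0)=19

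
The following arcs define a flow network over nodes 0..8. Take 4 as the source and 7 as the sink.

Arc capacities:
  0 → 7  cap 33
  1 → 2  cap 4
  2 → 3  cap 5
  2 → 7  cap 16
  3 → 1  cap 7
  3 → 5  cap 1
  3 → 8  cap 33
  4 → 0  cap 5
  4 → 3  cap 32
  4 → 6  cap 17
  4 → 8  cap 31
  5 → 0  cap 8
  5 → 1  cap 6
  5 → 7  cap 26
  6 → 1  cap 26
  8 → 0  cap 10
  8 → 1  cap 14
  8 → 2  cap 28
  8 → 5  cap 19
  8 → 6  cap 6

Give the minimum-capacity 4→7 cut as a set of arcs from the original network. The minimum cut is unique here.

augment #1: 4→0→7 push 5
augment #2: 4→3→5→7 push 1
augment #3: 4→8→0→7 push 10
augment #4: 4→8→2→7 push 16
augment #5: 4→8→5→7 push 5
augment #6: 4→3→8→5→7 push 14
max flow = 51; residual-reachable set from 4 gives S-side
cut edges (S→T): {(2,7), (3,5), (4,0), (8,0), (8,5)} total cap 51

Min-cut arcs: {(2,7), (3,5), (4,0), (8,0), (8,5)} (total capacity 51)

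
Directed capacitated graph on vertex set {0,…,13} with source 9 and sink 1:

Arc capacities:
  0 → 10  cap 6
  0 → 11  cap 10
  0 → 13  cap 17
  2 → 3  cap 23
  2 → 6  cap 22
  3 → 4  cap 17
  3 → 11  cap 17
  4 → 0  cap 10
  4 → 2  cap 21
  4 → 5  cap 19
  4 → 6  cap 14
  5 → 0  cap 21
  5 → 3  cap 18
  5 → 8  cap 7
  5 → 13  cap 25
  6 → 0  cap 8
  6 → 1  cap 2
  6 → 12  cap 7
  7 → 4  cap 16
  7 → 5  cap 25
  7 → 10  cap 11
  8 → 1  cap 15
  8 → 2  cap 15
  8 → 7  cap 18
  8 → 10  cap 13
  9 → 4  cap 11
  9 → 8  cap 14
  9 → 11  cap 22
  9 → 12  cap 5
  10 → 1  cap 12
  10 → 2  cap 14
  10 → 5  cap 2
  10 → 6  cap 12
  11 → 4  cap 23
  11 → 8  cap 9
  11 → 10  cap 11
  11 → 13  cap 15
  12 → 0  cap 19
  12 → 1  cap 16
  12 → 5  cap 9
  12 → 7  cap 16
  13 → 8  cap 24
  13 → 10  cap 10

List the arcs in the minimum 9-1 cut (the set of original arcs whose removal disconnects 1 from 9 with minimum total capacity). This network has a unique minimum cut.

augment #1: 9→8→1 push 14
augment #2: 9→12→1 push 5
augment #3: 9→4→6→1 push 2
augment #4: 9→11→8→1 push 1
augment #5: 9→11→10→1 push 11
augment #6: 9→4→0→10→1 push 1
augment #7: 9→4→6→12→1 push 7
max flow = 41; residual-reachable set from 9 gives S-side
cut edges (S→T): {(6,1), (6,12), (8,1), (9,12), (10,1)} total cap 41

Min-cut arcs: {(6,1), (6,12), (8,1), (9,12), (10,1)} (total capacity 41)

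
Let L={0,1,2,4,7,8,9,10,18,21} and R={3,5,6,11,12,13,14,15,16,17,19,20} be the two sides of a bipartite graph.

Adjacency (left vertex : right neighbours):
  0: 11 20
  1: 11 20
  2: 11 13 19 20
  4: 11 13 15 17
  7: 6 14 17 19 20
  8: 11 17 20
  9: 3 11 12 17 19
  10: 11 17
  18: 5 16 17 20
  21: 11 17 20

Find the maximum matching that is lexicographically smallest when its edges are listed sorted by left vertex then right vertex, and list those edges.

Lex-smallest maximum matching: {(0,11), (1,20), (2,13), (4,15), (7,6), (8,17), (9,3), (18,5)}

|M| = 8 (so the lex-smallest maximum matching has 8 edges)
process left vertices in ascending order; for each, take the smallest-labelled available neighbour that still permits 8 edges overall, or leave it unmatched if none does
lex-smallest matching: {0-11, 1-20, 2-13, 4-15, 7-6, 8-17, 9-3, 18-5}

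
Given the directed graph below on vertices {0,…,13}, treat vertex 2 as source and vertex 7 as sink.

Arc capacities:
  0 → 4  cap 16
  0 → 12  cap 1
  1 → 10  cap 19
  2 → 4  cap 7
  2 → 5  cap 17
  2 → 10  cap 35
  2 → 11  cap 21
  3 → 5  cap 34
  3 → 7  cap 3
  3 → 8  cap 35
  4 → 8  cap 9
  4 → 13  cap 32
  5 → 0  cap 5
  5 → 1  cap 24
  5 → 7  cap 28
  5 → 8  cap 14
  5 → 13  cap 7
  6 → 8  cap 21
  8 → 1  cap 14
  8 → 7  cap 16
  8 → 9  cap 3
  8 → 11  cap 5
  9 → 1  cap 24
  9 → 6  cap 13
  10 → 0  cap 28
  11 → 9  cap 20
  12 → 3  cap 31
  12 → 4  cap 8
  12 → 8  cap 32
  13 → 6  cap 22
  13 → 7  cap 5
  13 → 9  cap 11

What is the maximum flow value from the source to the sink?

augment #1: 2→5→7 bottleneck 17, total now 17
augment #2: 2→4→8→7 bottleneck 7, total now 24
augment #3: 2→10→0→4→8→7 bottleneck 2, total now 26
augment #4: 2→10→0→4→13→7 bottleneck 5, total now 31
augment #5: 2→10→0→12→3→7 bottleneck 1, total now 32
augment #6: 2→11→9→6→8→7 bottleneck 7, total now 39

Maximum flow value: 39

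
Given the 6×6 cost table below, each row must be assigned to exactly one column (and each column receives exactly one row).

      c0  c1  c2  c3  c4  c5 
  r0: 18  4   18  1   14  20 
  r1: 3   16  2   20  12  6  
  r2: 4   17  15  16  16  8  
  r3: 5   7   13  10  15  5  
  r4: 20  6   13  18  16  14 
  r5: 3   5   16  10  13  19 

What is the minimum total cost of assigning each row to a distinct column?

Minimum assignment cost: 31

optimal assignment: row0→col3 (cost 1), row1→col2 (cost 2), row2→col0 (cost 4), row3→col5 (cost 5), row4→col1 (cost 6), row5→col4 (cost 13)
total = 1 + 2 + 4 + 5 + 6 + 13 = 31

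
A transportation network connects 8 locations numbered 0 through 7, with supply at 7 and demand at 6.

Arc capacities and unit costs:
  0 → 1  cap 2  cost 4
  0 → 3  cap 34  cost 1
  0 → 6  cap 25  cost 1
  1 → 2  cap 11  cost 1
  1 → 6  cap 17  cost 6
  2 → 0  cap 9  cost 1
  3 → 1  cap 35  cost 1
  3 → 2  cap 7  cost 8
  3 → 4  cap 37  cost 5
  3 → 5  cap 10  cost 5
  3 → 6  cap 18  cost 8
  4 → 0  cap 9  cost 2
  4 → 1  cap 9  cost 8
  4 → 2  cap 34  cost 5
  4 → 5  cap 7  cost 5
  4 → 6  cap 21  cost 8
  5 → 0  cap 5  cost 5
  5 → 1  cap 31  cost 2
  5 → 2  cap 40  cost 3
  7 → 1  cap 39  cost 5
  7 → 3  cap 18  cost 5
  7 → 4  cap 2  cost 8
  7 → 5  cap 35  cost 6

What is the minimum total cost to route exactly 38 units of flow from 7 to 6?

shortest-cost path #1: 7→1→2→0→6 push 9 @ unit cost 8 (adds 72)
shortest-cost path #2: 7→1→6 push 17 @ unit cost 11 (adds 187)
shortest-cost path #3: 7→4→0→6 push 2 @ unit cost 11 (adds 22)
shortest-cost path #4: 7→5→0→6 push 5 @ unit cost 12 (adds 60)
shortest-cost path #5: 7→3→6 push 5 @ unit cost 13 (adds 65)
total cost = 406

Minimum cost for 38 units: 406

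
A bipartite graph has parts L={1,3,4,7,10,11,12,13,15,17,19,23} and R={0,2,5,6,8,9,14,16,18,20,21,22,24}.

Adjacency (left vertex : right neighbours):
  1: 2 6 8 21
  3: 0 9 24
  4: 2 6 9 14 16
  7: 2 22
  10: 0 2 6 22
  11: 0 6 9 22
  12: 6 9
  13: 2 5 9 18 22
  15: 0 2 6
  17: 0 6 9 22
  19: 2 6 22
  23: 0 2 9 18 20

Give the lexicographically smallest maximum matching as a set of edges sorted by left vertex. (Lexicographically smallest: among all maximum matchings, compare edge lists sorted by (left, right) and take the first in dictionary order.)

Lex-smallest maximum matching: {(1,8), (3,24), (4,14), (7,2), (10,0), (11,6), (12,9), (13,5), (17,22), (23,18)}

|M| = 10 (so the lex-smallest maximum matching has 10 edges)
process left vertices in ascending order; for each, take the smallest-labelled available neighbour that still permits 10 edges overall, or leave it unmatched if none does
lex-smallest matching: {1-8, 3-24, 4-14, 7-2, 10-0, 11-6, 12-9, 13-5, 17-22, 23-18}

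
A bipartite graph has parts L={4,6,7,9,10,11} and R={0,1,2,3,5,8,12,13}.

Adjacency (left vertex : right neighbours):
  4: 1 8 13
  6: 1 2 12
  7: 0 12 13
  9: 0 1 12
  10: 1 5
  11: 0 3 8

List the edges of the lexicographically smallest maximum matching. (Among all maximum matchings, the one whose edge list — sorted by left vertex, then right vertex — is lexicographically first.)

Lex-smallest maximum matching: {(4,1), (6,2), (7,0), (9,12), (10,5), (11,3)}

|M| = 6 (so the lex-smallest maximum matching has 6 edges)
process left vertices in ascending order; for each, take the smallest-labelled available neighbour that still permits 6 edges overall, or leave it unmatched if none does
lex-smallest matching: {4-1, 6-2, 7-0, 9-12, 10-5, 11-3}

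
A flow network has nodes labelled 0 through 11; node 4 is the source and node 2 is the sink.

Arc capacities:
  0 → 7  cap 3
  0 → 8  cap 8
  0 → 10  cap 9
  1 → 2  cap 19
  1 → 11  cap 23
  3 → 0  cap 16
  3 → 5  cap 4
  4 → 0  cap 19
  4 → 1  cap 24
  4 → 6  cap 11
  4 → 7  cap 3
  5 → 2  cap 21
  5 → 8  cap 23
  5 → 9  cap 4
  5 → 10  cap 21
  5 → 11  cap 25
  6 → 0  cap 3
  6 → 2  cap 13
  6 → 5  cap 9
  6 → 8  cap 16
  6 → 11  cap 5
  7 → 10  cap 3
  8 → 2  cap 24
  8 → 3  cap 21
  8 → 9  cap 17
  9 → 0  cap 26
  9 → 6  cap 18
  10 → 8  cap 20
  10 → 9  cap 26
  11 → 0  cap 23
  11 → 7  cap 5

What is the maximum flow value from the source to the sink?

augment #1: 4→1→2 bottleneck 19, total now 19
augment #2: 4→6→2 bottleneck 11, total now 30
augment #3: 4→0→8→2 bottleneck 8, total now 38
augment #4: 4→0→10→8→2 bottleneck 9, total now 47
augment #5: 4→7→10→8→2 bottleneck 3, total now 50

Maximum flow value: 50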